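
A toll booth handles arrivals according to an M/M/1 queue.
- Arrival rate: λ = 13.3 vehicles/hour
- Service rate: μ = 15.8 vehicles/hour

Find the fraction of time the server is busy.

Server utilization: ρ = λ/μ
ρ = 13.3/15.8 = 0.8418
The server is busy 84.18% of the time.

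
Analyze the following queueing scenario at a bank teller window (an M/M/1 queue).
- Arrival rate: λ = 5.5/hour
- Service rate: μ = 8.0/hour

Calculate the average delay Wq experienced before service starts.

First, compute utilization: ρ = λ/μ = 5.5/8.0 = 0.6875
For M/M/1: Wq = λ/(μ(μ-λ))
Wq = 5.5/(8.0 × (8.0-5.5))
Wq = 5.5/(8.0 × 2.50)
Wq = 0.2750 hours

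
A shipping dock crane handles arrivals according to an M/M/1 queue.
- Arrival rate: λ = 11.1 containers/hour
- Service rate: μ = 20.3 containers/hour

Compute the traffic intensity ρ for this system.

Server utilization: ρ = λ/μ
ρ = 11.1/20.3 = 0.5468
The server is busy 54.68% of the time.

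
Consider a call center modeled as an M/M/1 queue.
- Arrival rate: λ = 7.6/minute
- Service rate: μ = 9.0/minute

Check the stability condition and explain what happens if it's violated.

Stability requires ρ = λ/(cμ) < 1
ρ = 7.6/(1 × 9.0) = 7.6/9.00 = 0.8444
Since 0.8444 < 1, the system is STABLE.
The server is busy 84.44% of the time.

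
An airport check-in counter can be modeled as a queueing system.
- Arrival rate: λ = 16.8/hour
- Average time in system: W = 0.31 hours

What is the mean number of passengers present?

Little's Law: L = λW
L = 16.8 × 0.31 = 5.2080 passengers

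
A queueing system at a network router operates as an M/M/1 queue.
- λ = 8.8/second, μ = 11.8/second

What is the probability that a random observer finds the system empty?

ρ = λ/μ = 8.8/11.8 = 0.7458
P(0) = 1 - ρ = 1 - 0.7458 = 0.2542
The server is idle 25.42% of the time.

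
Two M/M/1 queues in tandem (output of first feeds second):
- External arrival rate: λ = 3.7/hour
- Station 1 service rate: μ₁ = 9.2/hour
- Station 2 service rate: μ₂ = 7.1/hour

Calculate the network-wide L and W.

By Jackson's theorem, each station behaves as independent M/M/1.
Station 1: ρ₁ = 3.7/9.2 = 0.4022, L₁ = ρ₁/(1-ρ₁) = λ/(μ₁-λ) = 3.7/5.50 = 0.672727
Station 2: ρ₂ = 3.7/7.1 = 0.5211, L₂ = ρ₂/(1-ρ₂) = λ/(μ₂-λ) = 3.7/3.40 = 1.08824
Total: L = L₁ + L₂ = 0.672727 + 1.08824 = 1.7610
W = L/λ = 1.7610/3.7 = 0.4759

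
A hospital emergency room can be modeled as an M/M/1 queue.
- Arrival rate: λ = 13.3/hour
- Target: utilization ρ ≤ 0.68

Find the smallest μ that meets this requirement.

ρ = λ/μ, so μ = λ/ρ
μ ≥ 13.3/0.68 = 19.5588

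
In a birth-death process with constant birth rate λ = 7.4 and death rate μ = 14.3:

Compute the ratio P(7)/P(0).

For constant rates: P(n)/P(0) = (λ/μ)^n
P(7)/P(0) = (7.4/14.3)^7 = 0.51748^7 = 0.009937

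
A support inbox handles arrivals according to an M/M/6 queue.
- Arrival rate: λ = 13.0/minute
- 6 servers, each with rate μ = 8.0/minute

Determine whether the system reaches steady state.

Stability requires ρ = λ/(cμ) < 1
ρ = 13.0/(6 × 8.0) = 13.0/48.00 = 0.2708
Since 0.2708 < 1, the system is STABLE.
The servers are busy 27.08% of the time.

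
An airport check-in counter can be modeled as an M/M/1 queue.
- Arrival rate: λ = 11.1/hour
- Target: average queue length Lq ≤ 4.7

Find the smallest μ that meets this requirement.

For M/M/1: Lq = λ²/(μ(μ-λ))
Need Lq ≤ 4.7, i.e. μ(μ-λ) ≥ λ²/4.7
μ² - 11.1μ - 123.21/4.7 ≥ 0  →  μ² - 11.1μ - 26.2149 ≥ 0
Quadratic formula (positive root): μ = [λ + √(λ² + 4×26.2149)]/2
Discriminant: 123.21 + 4×26.2149 = 228.0696, √228.0696 = 15.1020
μ ≥ (11.1 + 15.1020)/2 = 13.1010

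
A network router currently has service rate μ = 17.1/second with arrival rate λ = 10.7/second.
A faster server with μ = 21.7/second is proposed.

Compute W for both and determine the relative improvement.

System 1: ρ₁ = 10.7/17.1 = 0.6257, W₁ = 1/(17.1-10.7) = 0.15625
System 2: ρ₂ = 10.7/21.7 = 0.4931, W₂ = 1/(21.7-10.7) = 0.090909
Improvement: (W₁-W₂)/W₁ = (0.15625-0.090909)/0.15625 = 41.82%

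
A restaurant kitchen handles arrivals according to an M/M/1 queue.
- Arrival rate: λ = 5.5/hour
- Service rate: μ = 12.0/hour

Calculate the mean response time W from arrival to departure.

First, compute utilization: ρ = λ/μ = 5.5/12.0 = 0.4583
For M/M/1: W = 1/(μ-λ)
W = 1/(12.0-5.5) = 1/6.50
W = 0.1538 hours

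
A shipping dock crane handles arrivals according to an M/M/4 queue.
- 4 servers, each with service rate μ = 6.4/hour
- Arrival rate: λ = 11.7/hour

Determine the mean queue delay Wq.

Traffic intensity: ρ = λ/(cμ) = 11.7/(4×6.4) = 0.4570
Since ρ = 0.4570 < 1, system is stable.
Offered load a = λ/μ = cρ = 11.7/6.4 = 1.8281
P₀ = [ Σₙ₌₀^3 aⁿ/n! + a^4/(4!(1-ρ)) ]⁻¹
Σ = a^0/0! + a^1/1! + a^2/2! + a^3/3! = 1.0000 + 1.8281 + 1.6710 + 1.0183 = 5.5174
a^4/(4!(1-ρ)) = 11.1692/(24 × 0.5430) = 0.8571
P₀ = 1/(5.5174 + 0.8571) = 0.1569
Lq = P₀·a^4·ρ / (4!(1-ρ)²) = 0.1569 × 11.1692 × 0.4570 / (24 × 0.2948) = 0.1132
Wq = Lq/λ = 0.113177/11.7 = 0.009673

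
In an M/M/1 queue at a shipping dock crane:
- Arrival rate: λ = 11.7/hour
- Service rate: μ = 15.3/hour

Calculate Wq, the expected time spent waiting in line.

First, compute utilization: ρ = λ/μ = 11.7/15.3 = 0.7647
For M/M/1: Wq = λ/(μ(μ-λ))
Wq = 11.7/(15.3 × (15.3-11.7))
Wq = 11.7/(15.3 × 3.60)
Wq = 0.2124 hours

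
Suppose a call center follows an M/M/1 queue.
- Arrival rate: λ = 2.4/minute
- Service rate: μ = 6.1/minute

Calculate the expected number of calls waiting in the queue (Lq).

ρ = λ/μ = 2.4/6.1 = 0.3934
For M/M/1: Lq = λ²/(μ(μ-λ))
Lq = 5.76/(6.1 × 3.70)
Lq = 0.2552 calls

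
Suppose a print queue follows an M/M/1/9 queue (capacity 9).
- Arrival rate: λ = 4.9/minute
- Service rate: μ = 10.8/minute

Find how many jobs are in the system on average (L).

ρ = λ/μ = 4.9/10.8 = 0.4537
P₀ = (1-ρ)/(1-ρ^(K+1)) = (1-0.4537)/(1-0.4537^10) = 0.5463/0.9996 = 0.5465
P_K = P₀×ρ^K = 0.5465 × 0.4537^9 = 0.5465 × 0.0008146 = 0.0004452
L = ρ[1 - (K+1)ρ^K + Kρ^(K+1)] / [(1-ρ)(1-ρ^(K+1))]
L = 0.4537 × (1 - 10×0.0008146 + 9×0.0003696) / ((1 - 0.4537) × (1 - 0.0003696)) = 0.8268 jobs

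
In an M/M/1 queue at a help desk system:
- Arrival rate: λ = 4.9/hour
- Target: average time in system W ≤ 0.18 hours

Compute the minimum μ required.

For M/M/1: W = 1/(μ-λ)
Need W ≤ 0.18, so 1/(μ-λ) ≤ 0.18
μ - λ ≥ 1/0.18 = 5.5556
μ ≥ 4.9 + 5.5556 = 10.4556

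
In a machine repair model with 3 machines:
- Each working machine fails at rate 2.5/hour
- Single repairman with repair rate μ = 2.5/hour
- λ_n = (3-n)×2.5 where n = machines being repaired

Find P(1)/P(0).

P(1)/P(0) = ∏_{i=0}^{1-1} λ_i/μ_{i+1}
= (3-0)×2.5/2.5
= 3.0000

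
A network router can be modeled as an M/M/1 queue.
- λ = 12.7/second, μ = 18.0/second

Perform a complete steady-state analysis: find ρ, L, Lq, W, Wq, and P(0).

Step 1: ρ = λ/μ = 12.7/18.0 = 0.7056
Step 2: L = λ/(μ-λ) = 12.7/5.30 = 2.3962
Step 3: Lq = λ²/(μ(μ-λ)) = 161.29/(18.0×5.30) = 1.6907
Step 4: W = 1/(μ-λ) = 1/5.30 = 0.18868
Step 5: Wq = λ/(μ(μ-λ)) = 12.7/(18.0×5.30) = 0.1331
Step 6: P(0) = 1-ρ = 0.2944
Verify: L = λW = 12.7×0.18868 = 2.3962 ✔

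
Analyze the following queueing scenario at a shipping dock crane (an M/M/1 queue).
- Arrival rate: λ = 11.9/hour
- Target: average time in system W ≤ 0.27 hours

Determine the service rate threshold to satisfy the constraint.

For M/M/1: W = 1/(μ-λ)
Need W ≤ 0.27, so 1/(μ-λ) ≤ 0.27
μ - λ ≥ 1/0.27 = 3.7037
μ ≥ 11.9 + 3.7037 = 15.6037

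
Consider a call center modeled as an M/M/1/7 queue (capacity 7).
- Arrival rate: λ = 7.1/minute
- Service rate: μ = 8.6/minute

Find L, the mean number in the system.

ρ = λ/μ = 7.1/8.6 = 0.82558
P₀ = (1-ρ)/(1-ρ^(K+1)) = (1-0.82558)/(1-0.82558^8) = 0.1744/0.7842 = 0.2224
P_K = P₀×ρ^K = 0.2224 × 0.82558^7 = 0.2224 × 0.2614 = 0.05814
L = ρ[1 - (K+1)ρ^K + Kρ^(K+1)] / [(1-ρ)(1-ρ^(K+1))]
L = 0.82558 × (1 - 8×0.261405 + 7×0.215811) / ((1 - 0.82558) × (1 - 0.215811)) = 2.5317 calls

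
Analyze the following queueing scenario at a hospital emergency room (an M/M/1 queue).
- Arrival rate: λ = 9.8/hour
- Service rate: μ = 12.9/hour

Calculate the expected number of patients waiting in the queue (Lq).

ρ = λ/μ = 9.8/12.9 = 0.7597
For M/M/1: Lq = λ²/(μ(μ-λ))
Lq = 96.04/(12.9 × 3.10)
Lq = 2.4016 patients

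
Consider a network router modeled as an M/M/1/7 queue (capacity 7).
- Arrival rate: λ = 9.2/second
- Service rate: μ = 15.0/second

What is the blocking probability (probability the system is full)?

ρ = λ/μ = 9.2/15.0 = 0.61333
P₀ = (1-ρ)/(1-ρ^(K+1)) = (1-0.61333)/(1-0.61333^8) = 0.3867/0.9800 = 0.3946
P_K = P₀×ρ^K = 0.3946 × 0.61333^7 = 0.3946 × 0.03265 = 0.01288
Blocking probability = 1.29%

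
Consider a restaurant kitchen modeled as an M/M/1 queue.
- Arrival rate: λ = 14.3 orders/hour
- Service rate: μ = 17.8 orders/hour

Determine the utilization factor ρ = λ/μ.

Server utilization: ρ = λ/μ
ρ = 14.3/17.8 = 0.8034
The server is busy 80.34% of the time.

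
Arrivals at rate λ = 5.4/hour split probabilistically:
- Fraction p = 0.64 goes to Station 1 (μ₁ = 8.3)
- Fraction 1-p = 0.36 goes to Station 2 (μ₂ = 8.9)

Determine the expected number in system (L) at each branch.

Effective rates: λ₁ = 5.4×0.64 = 3.456, λ₂ = 5.4×0.36 = 1.944
Station 1: ρ₁ = 3.456/8.3 = 0.4164, L₁ = ρ₁/(1-ρ₁) = 0.4164/(1-0.4164) = 0.7135
Station 2: ρ₂ = 1.944/8.9 = 0.21843, L₂ = ρ₂/(1-ρ₂) = 0.21843/(1-0.21843) = 0.2795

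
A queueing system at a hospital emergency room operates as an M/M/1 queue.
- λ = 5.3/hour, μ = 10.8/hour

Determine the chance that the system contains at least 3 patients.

ρ = λ/μ = 5.3/10.8 = 0.4907
P(N ≥ n) = ρⁿ
P(N ≥ 3) = 0.4907^3
P(N ≥ 3) = 0.1182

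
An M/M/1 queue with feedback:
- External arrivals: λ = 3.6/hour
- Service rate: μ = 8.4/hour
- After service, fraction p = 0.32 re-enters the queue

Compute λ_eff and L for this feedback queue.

Effective arrival rate: λ_eff = λ/(1-p) = 3.6/(1-0.32) = 3.6/0.68 = 5.2941
ρ = λ_eff/μ = 5.2941/8.4 = 0.63025
L = ρ/(1-ρ) = 0.63025/(1-0.63025) = 1.7045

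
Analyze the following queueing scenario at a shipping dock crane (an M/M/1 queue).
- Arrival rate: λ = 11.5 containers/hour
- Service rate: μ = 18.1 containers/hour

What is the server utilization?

Server utilization: ρ = λ/μ
ρ = 11.5/18.1 = 0.6354
The server is busy 63.54% of the time.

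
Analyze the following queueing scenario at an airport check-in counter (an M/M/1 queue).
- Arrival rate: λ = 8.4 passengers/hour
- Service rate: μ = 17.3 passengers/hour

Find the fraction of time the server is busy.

Server utilization: ρ = λ/μ
ρ = 8.4/17.3 = 0.4855
The server is busy 48.55% of the time.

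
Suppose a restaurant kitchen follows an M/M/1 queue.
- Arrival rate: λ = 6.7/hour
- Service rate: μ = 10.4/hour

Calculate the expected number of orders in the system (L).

ρ = λ/μ = 6.7/10.4 = 0.6442
For M/M/1: L = λ/(μ-λ)
L = 6.7/(10.4-6.7) = 6.7/3.70
L = 1.8108 orders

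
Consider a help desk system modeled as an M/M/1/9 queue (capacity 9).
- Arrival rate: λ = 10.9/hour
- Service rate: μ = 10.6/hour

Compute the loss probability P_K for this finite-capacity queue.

ρ = λ/μ = 10.9/10.6 = 1.028302
P₀ = (1-ρ)/(1-ρ^(K+1)) = (1-1.028302)/(1-1.028302^10) = -0.0283020/-0.321925 = 0.08791
P_K = P₀×ρ^K = 0.08791 × 1.028302^9 = 0.08791 × 1.2855 = 0.1130
Blocking probability = 11.30%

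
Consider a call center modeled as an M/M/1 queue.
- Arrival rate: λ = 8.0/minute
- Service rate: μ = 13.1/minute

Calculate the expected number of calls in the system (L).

ρ = λ/μ = 8.0/13.1 = 0.6107
For M/M/1: L = λ/(μ-λ)
L = 8.0/(13.1-8.0) = 8.0/5.10
L = 1.5686 calls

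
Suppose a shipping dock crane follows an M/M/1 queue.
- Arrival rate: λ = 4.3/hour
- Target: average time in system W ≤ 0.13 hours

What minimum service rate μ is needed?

For M/M/1: W = 1/(μ-λ)
Need W ≤ 0.13, so 1/(μ-λ) ≤ 0.13
μ - λ ≥ 1/0.13 = 7.6923
μ ≥ 4.3 + 7.6923 = 11.9923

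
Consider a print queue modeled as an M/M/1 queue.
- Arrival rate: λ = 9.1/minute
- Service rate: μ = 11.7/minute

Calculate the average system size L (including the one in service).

ρ = λ/μ = 9.1/11.7 = 0.7778
For M/M/1: L = λ/(μ-λ)
L = 9.1/(11.7-9.1) = 9.1/2.60
L = 3.5000 jobs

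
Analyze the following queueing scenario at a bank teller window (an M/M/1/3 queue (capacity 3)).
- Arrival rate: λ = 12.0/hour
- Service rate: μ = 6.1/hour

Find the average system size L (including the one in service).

ρ = λ/μ = 12.0/6.1 = 1.9672
P₀ = (1-ρ)/(1-ρ^(K+1)) = (1-1.9672)/(1-1.9672^4) = -0.9672/-13.9759 = 0.06920
P_K = P₀×ρ^K = 0.06920 × 1.9672^3 = 0.06920 × 7.6128 = 0.5268
L = ρ[1 - (K+1)ρ^K + Kρ^(K+1)] / [(1-ρ)(1-ρ^(K+1))]
L = 1.9672 × (1 - 4×7.6128 + 3×14.9759) / ((1 - 1.9672) × (1 - 14.9759)) = 2.2523 transactions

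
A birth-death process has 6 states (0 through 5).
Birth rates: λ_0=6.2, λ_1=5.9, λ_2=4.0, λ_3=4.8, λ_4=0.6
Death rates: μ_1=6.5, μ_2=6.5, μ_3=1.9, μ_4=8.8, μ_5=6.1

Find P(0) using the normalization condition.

Ratios P(n)/P(0) = (λ₀···λₙ₋₁)/(μ₁···μₙ):
P(1)/P(0) = (6.2)/(6.5) = 0.95385
P(2)/P(0) = (6.2×5.9)/(6.5×6.5) = 0.86580
P(3)/P(0) = (6.2×5.9×4.0)/(6.5×6.5×1.9) = 1.8227
P(4)/P(0) = (6.2×5.9×4.0×4.8)/(6.5×6.5×1.9×8.8) = 0.99422
P(5)/P(0) = (6.2×5.9×4.0×4.8×0.6)/(6.5×6.5×1.9×8.8×6.1) = 0.097792

Normalization: ∑ P(n) = 1
P(0) × (1.0000 + 0.95385 + 0.86580 + 1.8227 + 0.99422 + 0.097792) = 1
P(0) × 5.7344 = 1
P(0) = 1/5.7344 = 0.1744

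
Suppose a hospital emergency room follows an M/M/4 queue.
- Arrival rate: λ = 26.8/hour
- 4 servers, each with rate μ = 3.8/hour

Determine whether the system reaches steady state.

Stability requires ρ = λ/(cμ) < 1
ρ = 26.8/(4 × 3.8) = 26.8/15.20 = 1.7632
Since 1.7632 ≥ 1, the system is UNSTABLE.
Need c > λ/μ = 26.8/3.8 = 7.05.
Minimum servers needed: c = 8.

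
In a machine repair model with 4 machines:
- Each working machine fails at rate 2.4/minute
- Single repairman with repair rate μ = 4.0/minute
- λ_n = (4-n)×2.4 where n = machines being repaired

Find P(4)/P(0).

P(4)/P(0) = ∏_{i=0}^{4-1} λ_i/μ_{i+1}
= (4-0)×2.4/4.0 × (4-1)×2.4/4.0 × (4-2)×2.4/4.0 × (4-3)×2.4/4.0
= 3.1104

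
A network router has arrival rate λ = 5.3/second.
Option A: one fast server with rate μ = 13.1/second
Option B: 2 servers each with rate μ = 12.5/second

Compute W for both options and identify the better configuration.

Option A: single server μ = 13.1 (M/M/1)
  ρ_A = 5.3/13.1 = 0.4046
  W_A = 1/(μ-λ) = 1/(13.1-5.3) = 1/7.80 = 0.1282

Option B: 2 servers μ = 12.5 (M/M/2)
  ρ_B = λ/(cμ) = 5.3/(2×12.5) = 0.2120
  Offered load a = λ/μ = cρ = 5.3/12.5 = 0.4240
  P₀ = [ Σₙ₌₀^1 aⁿ/n! + a^2/(2!(1-ρ)) ]⁻¹
  Σ = a^0/0! + a^1/1! = 1.0000 + 0.4240 = 1.4240
  a^2/(2!(1-ρ)) = 0.1798/(2 × 0.7880) = 0.1141
  P₀ = 1/(1.4240 + 0.1141) = 0.6502
  Lq = P₀·a^2·ρ / (2!(1-ρ)²) = 0.65017 × 0.17978 × 0.21200 / (2 × 0.62094) = 0.01995
  Wq_B = Lq/λ = 0.019953/5.3 = 0.0037647
  W_B = Wq_B + 1/μ = 0.0037647 + 0.080000 = 0.08376

Since W_B = 0.08376 < W_A = 0.1282, Option B (multiple servers) has the shorter time in system.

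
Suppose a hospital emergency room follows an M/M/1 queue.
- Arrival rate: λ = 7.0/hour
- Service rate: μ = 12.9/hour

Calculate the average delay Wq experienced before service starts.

First, compute utilization: ρ = λ/μ = 7.0/12.9 = 0.5426
For M/M/1: Wq = λ/(μ(μ-λ))
Wq = 7.0/(12.9 × (12.9-7.0))
Wq = 7.0/(12.9 × 5.90)
Wq = 0.09197 hours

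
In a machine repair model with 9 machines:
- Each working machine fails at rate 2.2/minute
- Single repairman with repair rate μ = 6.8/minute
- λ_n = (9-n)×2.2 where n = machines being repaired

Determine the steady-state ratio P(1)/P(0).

P(1)/P(0) = ∏_{i=0}^{1-1} λ_i/μ_{i+1}
= (9-0)×2.2/6.8
= 2.9118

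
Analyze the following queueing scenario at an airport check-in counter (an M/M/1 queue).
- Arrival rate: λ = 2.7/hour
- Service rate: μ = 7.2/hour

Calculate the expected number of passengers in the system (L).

ρ = λ/μ = 2.7/7.2 = 0.3750
For M/M/1: L = λ/(μ-λ)
L = 2.7/(7.2-2.7) = 2.7/4.50
L = 0.6000 passengers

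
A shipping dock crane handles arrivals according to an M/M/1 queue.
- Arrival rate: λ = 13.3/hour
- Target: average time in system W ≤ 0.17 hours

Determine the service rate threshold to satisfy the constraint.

For M/M/1: W = 1/(μ-λ)
Need W ≤ 0.17, so 1/(μ-λ) ≤ 0.17
μ - λ ≥ 1/0.17 = 5.8824
μ ≥ 13.3 + 5.8824 = 19.1824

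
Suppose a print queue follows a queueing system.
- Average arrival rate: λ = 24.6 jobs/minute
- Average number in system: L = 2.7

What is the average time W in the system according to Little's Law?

Little's Law: L = λW, so W = L/λ
W = 2.7/24.6 = 0.1098 minutes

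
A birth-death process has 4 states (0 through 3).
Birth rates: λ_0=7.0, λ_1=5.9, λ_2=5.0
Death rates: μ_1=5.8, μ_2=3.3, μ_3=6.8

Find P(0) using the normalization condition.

Ratios P(n)/P(0) = (λ₀···λₙ₋₁)/(μ₁···μₙ):
P(1)/P(0) = (7.0)/(5.8) = 1.2069
P(2)/P(0) = (7.0×5.9)/(5.8×3.3) = 2.1578
P(3)/P(0) = (7.0×5.9×5.0)/(5.8×3.3×6.8) = 1.5866

Normalization: ∑ P(n) = 1
P(0) × (1.0000 + 1.2069 + 2.1578 + 1.5866) = 1
P(0) × 5.9513 = 1
P(0) = 1/5.9513 = 0.1680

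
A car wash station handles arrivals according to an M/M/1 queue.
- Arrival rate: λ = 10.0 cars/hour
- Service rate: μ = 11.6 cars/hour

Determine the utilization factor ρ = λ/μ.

Server utilization: ρ = λ/μ
ρ = 10.0/11.6 = 0.8621
The server is busy 86.21% of the time.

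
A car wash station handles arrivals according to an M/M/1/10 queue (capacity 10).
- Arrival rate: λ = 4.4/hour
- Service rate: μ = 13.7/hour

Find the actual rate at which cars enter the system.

ρ = λ/μ = 4.4/13.7 = 0.32117
P₀ = (1-ρ)/(1-ρ^(K+1)) = (1-0.32117)/(1-0.32117^11) = 0.6788/1.0000 = 0.6788
P_K = P₀×ρ^K = 0.67883 × 0.32117^10 = 0.67883 × 0.000011677 = 0.000007927
λ_eff = λ(1-P_K) = 4.4 × (1 - 0.000007927) = 4.4 × 1.0000 = 4.4000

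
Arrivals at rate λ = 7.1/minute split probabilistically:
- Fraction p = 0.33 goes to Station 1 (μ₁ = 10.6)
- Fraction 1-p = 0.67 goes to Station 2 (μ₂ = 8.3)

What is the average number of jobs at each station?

Effective rates: λ₁ = 7.1×0.33 = 2.343, λ₂ = 7.1×0.67 = 4.757
Station 1: ρ₁ = 2.343/10.6 = 0.22104, L₁ = ρ₁/(1-ρ₁) = 0.22104/(1-0.22104) = 0.2838
Station 2: ρ₂ = 4.757/8.3 = 0.57313, L₂ = ρ₂/(1-ρ₂) = 0.57313/(1-0.57313) = 1.3426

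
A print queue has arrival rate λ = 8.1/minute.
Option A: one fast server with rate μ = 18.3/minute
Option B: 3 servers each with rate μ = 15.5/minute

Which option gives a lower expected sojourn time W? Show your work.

Option A: single server μ = 18.3 (M/M/1)
  ρ_A = 8.1/18.3 = 0.4426
  W_A = 1/(μ-λ) = 1/(18.3-8.1) = 1/10.20 = 0.09804

Option B: 3 servers μ = 15.5 (M/M/3)
  ρ_B = λ/(cμ) = 8.1/(3×15.5) = 0.1742
  Offered load a = λ/μ = cρ = 8.1/15.5 = 0.5226
  P₀ = [ Σₙ₌₀^2 aⁿ/n! + a^3/(3!(1-ρ)) ]⁻¹
  Σ = a^0/0! + a^1/1! + a^2/2! = 1.0000 + 0.5226 + 0.1365 = 1.6591
  a^3/(3!(1-ρ)) = 0.1427/(6 × 0.8258) = 0.02880
  P₀ = 1/(1.65913 + 0.0288025) = 0.5924
  Lq = P₀·a^3·ρ / (3!(1-ρ)²) = 0.5924 × 0.1427 × 0.1742 / (6 × 0.6820) = 0.003599
  Wq_B = Lq/λ = 0.0035994/8.1 = 0.0004444
  W_B = Wq_B + 1/μ = 0.0004444 + 0.06452 = 0.06496

Since W_B = 0.06496 < W_A = 0.09804, Option B (multiple servers) has the shorter time in system.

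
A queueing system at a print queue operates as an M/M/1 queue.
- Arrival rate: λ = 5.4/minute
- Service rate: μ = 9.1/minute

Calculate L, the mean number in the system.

ρ = λ/μ = 5.4/9.1 = 0.5934
For M/M/1: L = λ/(μ-λ)
L = 5.4/(9.1-5.4) = 5.4/3.70
L = 1.4595 jobs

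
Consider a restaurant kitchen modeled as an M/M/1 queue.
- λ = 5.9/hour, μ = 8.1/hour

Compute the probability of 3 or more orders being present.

ρ = λ/μ = 5.9/8.1 = 0.7284
P(N ≥ n) = ρⁿ
P(N ≥ 3) = 0.7284^3
P(N ≥ 3) = 0.3865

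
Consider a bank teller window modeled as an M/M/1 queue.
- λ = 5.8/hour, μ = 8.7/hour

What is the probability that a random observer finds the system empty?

ρ = λ/μ = 5.8/8.7 = 0.6667
P(0) = 1 - ρ = 1 - 0.6667 = 0.3333
The server is idle 33.33% of the time.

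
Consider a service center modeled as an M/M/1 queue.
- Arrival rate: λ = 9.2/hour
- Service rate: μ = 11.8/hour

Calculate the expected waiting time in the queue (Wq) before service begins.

First, compute utilization: ρ = λ/μ = 9.2/11.8 = 0.7797
For M/M/1: Wq = λ/(μ(μ-λ))
Wq = 9.2/(11.8 × (11.8-9.2))
Wq = 9.2/(11.8 × 2.60)
Wq = 0.2999 hours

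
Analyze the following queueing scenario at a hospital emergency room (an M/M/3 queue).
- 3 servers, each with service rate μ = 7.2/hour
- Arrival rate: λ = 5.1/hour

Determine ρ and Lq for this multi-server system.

Traffic intensity: ρ = λ/(cμ) = 5.1/(3×7.2) = 0.2361
Since ρ = 0.2361 < 1, system is stable.
Offered load a = λ/μ = cρ = 5.1/7.2 = 0.7083
P₀ = [ Σₙ₌₀^2 aⁿ/n! + a^3/(3!(1-ρ)) ]⁻¹
Σ = a^0/0! + a^1/1! + a^2/2! = 1.0000 + 0.7083 + 0.2509 = 1.9592
a^3/(3!(1-ρ)) = 0.3554/(6 × 0.7639) = 0.07754
P₀ = 1/(1.9592 + 0.07754) = 0.4910
Lq = P₀·a^3·ρ / (3!(1-ρ)²) = 0.4910 × 0.3554 × 0.2361 / (6 × 0.5835) = 0.01177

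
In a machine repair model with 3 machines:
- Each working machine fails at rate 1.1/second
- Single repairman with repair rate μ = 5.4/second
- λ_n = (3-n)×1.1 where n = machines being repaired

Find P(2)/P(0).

P(2)/P(0) = ∏_{i=0}^{2-1} λ_i/μ_{i+1}
= (3-0)×1.1/5.4 × (3-1)×1.1/5.4
= 0.2490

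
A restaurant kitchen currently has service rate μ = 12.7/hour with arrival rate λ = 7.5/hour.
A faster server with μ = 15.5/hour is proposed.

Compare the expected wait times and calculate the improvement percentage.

System 1: ρ₁ = 7.5/12.7 = 0.5906, W₁ = 1/(12.7-7.5) = 0.1923
System 2: ρ₂ = 7.5/15.5 = 0.4839, W₂ = 1/(15.5-7.5) = 0.1250
Improvement: (W₁-W₂)/W₁ = (0.1923-0.1250)/0.1923 = 35.00%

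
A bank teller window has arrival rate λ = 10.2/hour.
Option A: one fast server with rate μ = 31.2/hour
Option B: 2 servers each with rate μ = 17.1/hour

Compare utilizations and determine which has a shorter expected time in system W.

Option A: single server μ = 31.2 (M/M/1)
  ρ_A = 10.2/31.2 = 0.3269
  W_A = 1/(μ-λ) = 1/(31.2-10.2) = 1/21.00 = 0.04762

Option B: 2 servers μ = 17.1 (M/M/2)
  ρ_B = λ/(cμ) = 10.2/(2×17.1) = 0.2982
  Offered load a = λ/μ = cρ = 10.2/17.1 = 0.5965
  P₀ = [ Σₙ₌₀^1 aⁿ/n! + a^2/(2!(1-ρ)) ]⁻¹
  Σ = a^0/0! + a^1/1! = 1.0000 + 0.5965 = 1.5965
  a^2/(2!(1-ρ)) = 0.3558/(2 × 0.7018) = 0.2535
  P₀ = 1/(1.5965 + 0.2535) = 0.5405
  Lq = P₀·a^2·ρ / (2!(1-ρ)²) = 0.54054 × 0.35580 × 0.29825 / (2 × 0.49246) = 0.05824
  Wq_B = Lq/λ = 0.05824/10.2 = 0.005710
  W_B = Wq_B + 1/μ = 0.005710 + 0.05848 = 0.06419

Since W_A = 0.04762 < W_B = 0.06419, Option A (single fast server) has the shorter time in system.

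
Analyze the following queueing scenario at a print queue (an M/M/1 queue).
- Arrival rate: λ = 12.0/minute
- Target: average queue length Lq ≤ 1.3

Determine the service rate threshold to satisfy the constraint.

For M/M/1: Lq = λ²/(μ(μ-λ))
Need Lq ≤ 1.3, i.e. μ(μ-λ) ≥ λ²/1.3
μ² - 12.0μ - 144.00/1.3 ≥ 0  →  μ² - 12.0μ - 110.76923 ≥ 0
Quadratic formula (positive root): μ = [λ + √(λ² + 4×110.76923)]/2
Discriminant: 144.00 + 4×110.76923 = 587.0769, √587.0769 = 24.22967
μ ≥ (12.0 + 24.22967)/2 = 18.1148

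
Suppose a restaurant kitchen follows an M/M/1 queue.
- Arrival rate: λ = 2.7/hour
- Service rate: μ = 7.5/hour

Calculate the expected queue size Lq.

ρ = λ/μ = 2.7/7.5 = 0.3600
For M/M/1: Lq = λ²/(μ(μ-λ))
Lq = 7.29/(7.5 × 4.80)
Lq = 0.2025 orders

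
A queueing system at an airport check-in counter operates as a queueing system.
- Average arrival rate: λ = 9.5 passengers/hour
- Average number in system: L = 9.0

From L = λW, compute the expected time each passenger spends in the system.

Little's Law: L = λW, so W = L/λ
W = 9.0/9.5 = 0.9474 hours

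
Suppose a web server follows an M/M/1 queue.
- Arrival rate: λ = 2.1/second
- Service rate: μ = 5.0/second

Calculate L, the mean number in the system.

ρ = λ/μ = 2.1/5.0 = 0.4200
For M/M/1: L = λ/(μ-λ)
L = 2.1/(5.0-2.1) = 2.1/2.90
L = 0.7241 requests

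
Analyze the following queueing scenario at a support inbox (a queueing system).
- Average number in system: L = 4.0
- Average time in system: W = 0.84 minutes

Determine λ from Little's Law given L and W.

Little's Law: L = λW, so λ = L/W
λ = 4.0/0.84 = 4.7619 emails/minute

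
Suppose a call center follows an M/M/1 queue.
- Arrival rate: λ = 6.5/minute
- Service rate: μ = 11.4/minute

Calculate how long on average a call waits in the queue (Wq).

First, compute utilization: ρ = λ/μ = 6.5/11.4 = 0.5702
For M/M/1: Wq = λ/(μ(μ-λ))
Wq = 6.5/(11.4 × (11.4-6.5))
Wq = 6.5/(11.4 × 4.90)
Wq = 0.1164 minutes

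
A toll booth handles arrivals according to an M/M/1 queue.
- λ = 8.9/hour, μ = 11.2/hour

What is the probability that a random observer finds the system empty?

ρ = λ/μ = 8.9/11.2 = 0.7946
P(0) = 1 - ρ = 1 - 0.7946 = 0.2054
The server is idle 20.54% of the time.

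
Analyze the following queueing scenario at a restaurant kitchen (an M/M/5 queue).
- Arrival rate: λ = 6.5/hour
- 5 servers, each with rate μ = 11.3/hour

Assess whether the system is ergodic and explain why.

Stability requires ρ = λ/(cμ) < 1
ρ = 6.5/(5 × 11.3) = 6.5/56.50 = 0.1150
Since 0.1150 < 1, the system is STABLE.
The servers are busy 11.50% of the time.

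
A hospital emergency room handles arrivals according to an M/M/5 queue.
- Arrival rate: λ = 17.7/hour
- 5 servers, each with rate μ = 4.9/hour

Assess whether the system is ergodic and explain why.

Stability requires ρ = λ/(cμ) < 1
ρ = 17.7/(5 × 4.9) = 17.7/24.50 = 0.7224
Since 0.7224 < 1, the system is STABLE.
The servers are busy 72.24% of the time.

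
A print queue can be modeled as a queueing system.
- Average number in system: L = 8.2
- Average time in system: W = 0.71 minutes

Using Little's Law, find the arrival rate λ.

Little's Law: L = λW, so λ = L/W
λ = 8.2/0.71 = 11.5493 jobs/minute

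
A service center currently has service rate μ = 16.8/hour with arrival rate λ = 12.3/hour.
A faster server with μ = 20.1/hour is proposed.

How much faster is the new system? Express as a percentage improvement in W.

System 1: ρ₁ = 12.3/16.8 = 0.7321, W₁ = 1/(16.8-12.3) = 0.222222
System 2: ρ₂ = 12.3/20.1 = 0.6119, W₂ = 1/(20.1-12.3) = 0.128205
Improvement: (W₁-W₂)/W₁ = (0.222222-0.128205)/0.222222 = 42.31%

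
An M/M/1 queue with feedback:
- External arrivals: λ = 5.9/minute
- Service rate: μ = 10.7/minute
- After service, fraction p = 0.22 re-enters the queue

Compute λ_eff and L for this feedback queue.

Effective arrival rate: λ_eff = λ/(1-p) = 5.9/(1-0.22) = 5.9/0.78 = 7.5641
ρ = λ_eff/μ = 7.5641/10.7 = 0.706925
L = ρ/(1-ρ) = 0.706925/(1-0.706925) = 2.4121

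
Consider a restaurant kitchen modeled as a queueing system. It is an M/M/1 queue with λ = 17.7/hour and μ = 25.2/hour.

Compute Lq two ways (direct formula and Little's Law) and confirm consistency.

Method 1 (direct): Lq = λ²/(μ(μ-λ)) = 313.29/(25.2 × 7.50) = 1.6576

Method 2 (Little's Law):
W = 1/(μ-λ) = 1/7.50 = 0.13333
Wq = W - 1/μ = 0.13333 - 0.039683 = 0.09365
Lq = λWq = 17.7 × 0.09365 = 1.6576 ✔ (matches Method 1)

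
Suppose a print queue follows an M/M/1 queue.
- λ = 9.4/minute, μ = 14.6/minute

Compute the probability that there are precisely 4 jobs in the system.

ρ = λ/μ = 9.4/14.6 = 0.64384
P(n) = (1-ρ)ρⁿ
P(4) = (1-0.64384) × 0.64384^4
P(4) = 0.3562 × 0.1718
P(4) = 0.06120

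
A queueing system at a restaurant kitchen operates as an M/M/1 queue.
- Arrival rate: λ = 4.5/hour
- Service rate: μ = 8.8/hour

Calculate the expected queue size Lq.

ρ = λ/μ = 4.5/8.8 = 0.5114
For M/M/1: Lq = λ²/(μ(μ-λ))
Lq = 20.25/(8.8 × 4.30)
Lq = 0.5351 orders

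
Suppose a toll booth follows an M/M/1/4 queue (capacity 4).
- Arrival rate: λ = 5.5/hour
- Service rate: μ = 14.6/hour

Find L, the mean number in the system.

ρ = λ/μ = 5.5/14.6 = 0.37671
P₀ = (1-ρ)/(1-ρ^(K+1)) = (1-0.37671)/(1-0.37671^5) = 0.6233/0.9924 = 0.6281
P_K = P₀×ρ^K = 0.6281 × 0.37671^4 = 0.6281 × 0.02014 = 0.01265
L = ρ[1 - (K+1)ρ^K + Kρ^(K+1)] / [(1-ρ)(1-ρ^(K+1))]
L = 0.37671 × (1 - 5×0.02014 + 4×0.007586) / ((1 - 0.37671) × (1 - 0.007586)) = 0.5662 vehicles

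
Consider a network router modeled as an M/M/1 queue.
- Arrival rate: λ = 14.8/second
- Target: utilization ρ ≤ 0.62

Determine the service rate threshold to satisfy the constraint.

ρ = λ/μ, so μ = λ/ρ
μ ≥ 14.8/0.62 = 23.8710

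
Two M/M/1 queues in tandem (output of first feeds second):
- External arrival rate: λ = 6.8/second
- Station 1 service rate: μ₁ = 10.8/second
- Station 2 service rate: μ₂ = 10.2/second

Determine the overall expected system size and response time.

By Jackson's theorem, each station behaves as independent M/M/1.
Station 1: ρ₁ = 6.8/10.8 = 0.6296, L₁ = ρ₁/(1-ρ₁) = λ/(μ₁-λ) = 6.8/4.00 = 1.7000
Station 2: ρ₂ = 6.8/10.2 = 0.6667, L₂ = ρ₂/(1-ρ₂) = λ/(μ₂-λ) = 6.8/3.40 = 2.0000
Total: L = L₁ + L₂ = 1.7000 + 2.0000 = 3.7000
W = L/λ = 3.7000/6.8 = 0.5441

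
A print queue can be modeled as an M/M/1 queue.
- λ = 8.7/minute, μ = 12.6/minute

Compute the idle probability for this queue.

ρ = λ/μ = 8.7/12.6 = 0.6905
P(0) = 1 - ρ = 1 - 0.6905 = 0.3095
The server is idle 30.95% of the time.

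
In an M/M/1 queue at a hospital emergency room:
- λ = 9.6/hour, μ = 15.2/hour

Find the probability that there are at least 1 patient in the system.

ρ = λ/μ = 9.6/15.2 = 0.6316
P(N ≥ n) = ρⁿ
P(N ≥ 1) = 0.6316^1
P(N ≥ 1) = 0.6316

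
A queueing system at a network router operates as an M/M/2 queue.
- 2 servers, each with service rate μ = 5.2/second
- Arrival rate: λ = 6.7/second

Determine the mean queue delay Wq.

Traffic intensity: ρ = λ/(cμ) = 6.7/(2×5.2) = 0.6442
Since ρ = 0.6442 < 1, system is stable.
Offered load a = λ/μ = cρ = 6.7/5.2 = 1.2885
P₀ = [ Σₙ₌₀^1 aⁿ/n! + a^2/(2!(1-ρ)) ]⁻¹
Σ = a^0/0! + a^1/1! = 1.0000 + 1.2885 = 2.2885
a^2/(2!(1-ρ)) = 1.66013/(2 × 0.355769) = 2.3332
P₀ = 1/(2.2885 + 2.3332) = 0.2164
Lq = P₀·a^2·ρ / (2!(1-ρ)²) = 0.216374 × 1.66013 × 0.644231 / (2 × 0.126572) = 0.9142
Wq = Lq/λ = 0.9142/6.7 = 0.1364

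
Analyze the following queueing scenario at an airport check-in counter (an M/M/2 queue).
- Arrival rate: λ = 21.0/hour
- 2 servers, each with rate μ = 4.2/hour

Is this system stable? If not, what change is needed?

Stability requires ρ = λ/(cμ) < 1
ρ = 21.0/(2 × 4.2) = 21.0/8.40 = 2.5000
Since 2.5000 ≥ 1, the system is UNSTABLE.
Need c > λ/μ = 21.0/4.2 = 5.00.
Minimum servers needed: c = 6.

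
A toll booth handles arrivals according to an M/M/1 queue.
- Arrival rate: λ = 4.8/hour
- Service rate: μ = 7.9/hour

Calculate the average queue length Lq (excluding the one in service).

ρ = λ/μ = 4.8/7.9 = 0.6076
For M/M/1: Lq = λ²/(μ(μ-λ))
Lq = 23.04/(7.9 × 3.10)
Lq = 0.9408 vehicles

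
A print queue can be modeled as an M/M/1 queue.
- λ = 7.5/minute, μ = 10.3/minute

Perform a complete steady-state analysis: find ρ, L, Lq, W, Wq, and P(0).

Step 1: ρ = λ/μ = 7.5/10.3 = 0.7282
Step 2: L = λ/(μ-λ) = 7.5/2.80 = 2.6786
Step 3: Lq = λ²/(μ(μ-λ)) = 56.25/(10.3×2.80) = 1.9504
Step 4: W = 1/(μ-λ) = 1/2.80 = 0.357143
Step 5: Wq = λ/(μ(μ-λ)) = 7.5/(10.3×2.80) = 0.2601
Step 6: P(0) = 1-ρ = 0.2718
Verify: L = λW = 7.5×0.357143 = 2.6786 ✔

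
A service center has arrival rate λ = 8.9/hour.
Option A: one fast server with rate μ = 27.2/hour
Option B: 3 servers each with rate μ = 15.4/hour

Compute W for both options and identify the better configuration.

Option A: single server μ = 27.2 (M/M/1)
  ρ_A = 8.9/27.2 = 0.3272
  W_A = 1/(μ-λ) = 1/(27.2-8.9) = 1/18.30 = 0.05464

Option B: 3 servers μ = 15.4 (M/M/3)
  ρ_B = λ/(cμ) = 8.9/(3×15.4) = 0.1926
  Offered load a = λ/μ = cρ = 8.9/15.4 = 0.5779
  P₀ = [ Σₙ₌₀^2 aⁿ/n! + a^3/(3!(1-ρ)) ]⁻¹
  Σ = a^0/0! + a^1/1! + a^2/2! = 1.0000 + 0.5779 + 0.1670 = 1.7449
  a^3/(3!(1-ρ)) = 0.19302/(6 × 0.80736) = 0.03985
  P₀ = 1/(1.7449 + 0.03985) = 0.5603
  Lq = P₀·a^3·ρ / (3!(1-ρ)²) = 0.56030 × 0.19302 × 0.19264 / (6 × 0.65183) = 0.005327
  Wq_B = Lq/λ = 0.0053271/8.9 = 0.00059855
  W_B = Wq_B + 1/μ = 0.00059855 + 0.064935 = 0.06553

Since W_A = 0.05464 < W_B = 0.06553, Option A (single fast server) has the shorter time in system.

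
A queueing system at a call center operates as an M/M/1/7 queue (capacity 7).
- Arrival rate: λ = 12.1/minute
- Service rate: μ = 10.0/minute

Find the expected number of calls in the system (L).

ρ = λ/μ = 12.1/10.0 = 1.2100
P₀ = (1-ρ)/(1-ρ^(K+1)) = (1-1.2100)/(1-1.2100^8) = -0.2100/-3.5950 = 0.05841
P_K = P₀×ρ^K = 0.05841 × 1.2100^7 = 0.05841 × 3.7975 = 0.2218
L = ρ[1 - (K+1)ρ^K + Kρ^(K+1)] / [(1-ρ)(1-ρ^(K+1))]
L = 1.2100 × (1 - 8×3.79750 + 7×4.59497) / ((1 - 1.2100) × (1 - 4.59497)) = 4.4634 calls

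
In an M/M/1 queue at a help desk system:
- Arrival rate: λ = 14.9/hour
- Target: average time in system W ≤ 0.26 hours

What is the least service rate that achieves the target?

For M/M/1: W = 1/(μ-λ)
Need W ≤ 0.26, so 1/(μ-λ) ≤ 0.26
μ - λ ≥ 1/0.26 = 3.8462
μ ≥ 14.9 + 3.8462 = 18.7462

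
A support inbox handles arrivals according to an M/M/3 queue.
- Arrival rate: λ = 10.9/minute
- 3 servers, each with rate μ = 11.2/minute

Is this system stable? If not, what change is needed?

Stability requires ρ = λ/(cμ) < 1
ρ = 10.9/(3 × 11.2) = 10.9/33.60 = 0.3244
Since 0.3244 < 1, the system is STABLE.
The servers are busy 32.44% of the time.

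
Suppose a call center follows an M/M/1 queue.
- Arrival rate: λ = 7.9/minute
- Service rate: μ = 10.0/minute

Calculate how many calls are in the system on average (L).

ρ = λ/μ = 7.9/10.0 = 0.7900
For M/M/1: L = λ/(μ-λ)
L = 7.9/(10.0-7.9) = 7.9/2.10
L = 3.7619 calls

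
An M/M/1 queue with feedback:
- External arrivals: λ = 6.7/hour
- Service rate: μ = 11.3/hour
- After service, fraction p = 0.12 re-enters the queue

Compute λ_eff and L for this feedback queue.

Effective arrival rate: λ_eff = λ/(1-p) = 6.7/(1-0.12) = 6.7/0.88 = 7.61364
ρ = λ_eff/μ = 7.61364/11.3 = 0.673773
L = ρ/(1-ρ) = 0.673773/(1-0.673773) = 2.0654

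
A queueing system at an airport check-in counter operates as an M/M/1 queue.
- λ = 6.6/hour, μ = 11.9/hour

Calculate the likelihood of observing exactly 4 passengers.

ρ = λ/μ = 6.6/11.9 = 0.5546
P(n) = (1-ρ)ρⁿ
P(4) = (1-0.5546) × 0.5546^4
P(4) = 0.4454 × 0.09461
P(4) = 0.04214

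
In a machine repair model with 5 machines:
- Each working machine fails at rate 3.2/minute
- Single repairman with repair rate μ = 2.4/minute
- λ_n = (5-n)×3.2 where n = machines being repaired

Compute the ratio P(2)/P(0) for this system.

P(2)/P(0) = ∏_{i=0}^{2-1} λ_i/μ_{i+1}
= (5-0)×3.2/2.4 × (5-1)×3.2/2.4
= 35.5556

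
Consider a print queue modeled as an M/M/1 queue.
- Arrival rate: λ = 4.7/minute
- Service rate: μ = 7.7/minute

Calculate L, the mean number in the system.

ρ = λ/μ = 4.7/7.7 = 0.6104
For M/M/1: L = λ/(μ-λ)
L = 4.7/(7.7-4.7) = 4.7/3.00
L = 1.5667 jobs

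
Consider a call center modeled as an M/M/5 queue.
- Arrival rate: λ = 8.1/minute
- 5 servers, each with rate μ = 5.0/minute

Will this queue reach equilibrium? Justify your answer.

Stability requires ρ = λ/(cμ) < 1
ρ = 8.1/(5 × 5.0) = 8.1/25.00 = 0.3240
Since 0.3240 < 1, the system is STABLE.
The servers are busy 32.40% of the time.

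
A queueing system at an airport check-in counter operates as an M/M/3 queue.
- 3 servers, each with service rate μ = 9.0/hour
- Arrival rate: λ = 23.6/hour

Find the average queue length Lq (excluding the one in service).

Traffic intensity: ρ = λ/(cμ) = 23.6/(3×9.0) = 0.8741
Since ρ = 0.8741 < 1, system is stable.
Offered load a = λ/μ = cρ = 23.6/9.0 = 2.6222
P₀ = [ Σₙ₌₀^2 aⁿ/n! + a^3/(3!(1-ρ)) ]⁻¹
Σ = a^0/0! + a^1/1! + a^2/2! = 1.0000 + 2.6222 + 3.4380 = 7.0602
a^3/(3!(1-ρ)) = 18.0305/(6 × 0.125926) = 23.8639
P₀ = 1/(7.0602 + 23.8639) = 0.03234
Lq = P₀·a^3·ρ / (3!(1-ρ)²) = 0.03233715 × 18.03053 × 0.8740741 / (6 × 0.01585734) = 5.3564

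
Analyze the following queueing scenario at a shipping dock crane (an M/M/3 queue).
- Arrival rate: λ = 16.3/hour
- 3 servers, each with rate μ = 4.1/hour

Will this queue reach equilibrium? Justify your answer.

Stability requires ρ = λ/(cμ) < 1
ρ = 16.3/(3 × 4.1) = 16.3/12.30 = 1.3252
Since 1.3252 ≥ 1, the system is UNSTABLE.
Need c > λ/μ = 16.3/4.1 = 3.98.
Minimum servers needed: c = 4.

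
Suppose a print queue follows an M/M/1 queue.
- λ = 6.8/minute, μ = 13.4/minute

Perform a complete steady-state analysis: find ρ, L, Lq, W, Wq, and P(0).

Step 1: ρ = λ/μ = 6.8/13.4 = 0.5075
Step 2: L = λ/(μ-λ) = 6.8/6.60 = 1.0303
Step 3: Lq = λ²/(μ(μ-λ)) = 46.24/(13.4×6.60) = 0.5228
Step 4: W = 1/(μ-λ) = 1/6.60 = 0.15152
Step 5: Wq = λ/(μ(μ-λ)) = 6.8/(13.4×6.60) = 0.07689
Step 6: P(0) = 1-ρ = 0.4925
Verify: L = λW = 6.8×0.15152 = 1.0303 ✔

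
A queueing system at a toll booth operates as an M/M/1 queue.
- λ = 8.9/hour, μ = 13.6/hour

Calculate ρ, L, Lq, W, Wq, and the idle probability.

Step 1: ρ = λ/μ = 8.9/13.6 = 0.6544
Step 2: L = λ/(μ-λ) = 8.9/4.70 = 1.8936
Step 3: Lq = λ²/(μ(μ-λ)) = 79.21/(13.6×4.70) = 1.2392
Step 4: W = 1/(μ-λ) = 1/4.70 = 0.212766
Step 5: Wq = λ/(μ(μ-λ)) = 8.9/(13.6×4.70) = 0.1392
Step 6: P(0) = 1-ρ = 0.3456
Verify: L = λW = 8.9×0.212766 = 1.8936 ✔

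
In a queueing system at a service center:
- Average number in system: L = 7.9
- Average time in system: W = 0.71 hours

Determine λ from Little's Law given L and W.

Little's Law: L = λW, so λ = L/W
λ = 7.9/0.71 = 11.1268 customers/hour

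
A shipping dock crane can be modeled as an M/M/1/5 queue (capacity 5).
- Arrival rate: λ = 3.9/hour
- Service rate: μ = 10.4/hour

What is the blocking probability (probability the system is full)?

ρ = λ/μ = 3.9/10.4 = 0.3750
P₀ = (1-ρ)/(1-ρ^(K+1)) = (1-0.3750)/(1-0.3750^6) = 0.62500/0.99722 = 0.6267
P_K = P₀×ρ^K = 0.6267 × 0.3750^5 = 0.6267 × 0.007416 = 0.004648
Blocking probability = 0.46%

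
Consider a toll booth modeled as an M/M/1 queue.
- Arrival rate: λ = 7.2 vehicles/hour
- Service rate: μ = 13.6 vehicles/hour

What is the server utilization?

Server utilization: ρ = λ/μ
ρ = 7.2/13.6 = 0.5294
The server is busy 52.94% of the time.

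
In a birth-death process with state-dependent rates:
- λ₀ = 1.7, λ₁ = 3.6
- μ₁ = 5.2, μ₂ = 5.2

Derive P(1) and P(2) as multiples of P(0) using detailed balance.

Balance equations:
State 0: λ₀P₀ = μ₁P₁ → P₁ = (λ₀/μ₁)P₀ = (1.7/5.2)P₀ = 0.3269P₀
State 1: P₂ = (λ₀λ₁)/(μ₁μ₂)P₀ = (1.7×3.6)/(5.2×5.2)P₀ = 0.2263P₀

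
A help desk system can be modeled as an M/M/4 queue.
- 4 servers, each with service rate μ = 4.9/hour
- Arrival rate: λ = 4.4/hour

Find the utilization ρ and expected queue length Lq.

Traffic intensity: ρ = λ/(cμ) = 4.4/(4×4.9) = 0.2245
Since ρ = 0.2245 < 1, system is stable.
Offered load a = λ/μ = cρ = 4.4/4.9 = 0.8980
P₀ = [ Σₙ₌₀^3 aⁿ/n! + a^4/(4!(1-ρ)) ]⁻¹
Σ = a^0/0! + a^1/1! + a^2/2! + a^3/3! = 1.0000 + 0.89796 + 0.40317 + 0.12068 = 2.4218
a^4/(4!(1-ρ)) = 0.6502/(24 × 0.7755) = 0.03493
P₀ = 1/(2.4218 + 0.03493) = 0.4070
Lq = P₀·a^4·ρ / (4!(1-ρ)²) = 0.4070 × 0.6502 × 0.2245 / (24 × 0.6014) = 0.004116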